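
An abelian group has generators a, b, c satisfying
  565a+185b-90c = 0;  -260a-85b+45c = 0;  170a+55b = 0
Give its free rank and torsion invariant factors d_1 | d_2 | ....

rank_ℚ(R)=3; free=3−3=0
SNF(R) diag = [5, 15, 45] → torsion [5, 15, 45]

Answer: M ≅ ℤ/5 ⊕ ℤ/15 ⊕ ℤ/45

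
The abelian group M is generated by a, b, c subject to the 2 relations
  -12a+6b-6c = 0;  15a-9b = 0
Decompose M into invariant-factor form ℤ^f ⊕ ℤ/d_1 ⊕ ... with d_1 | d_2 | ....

rank_ℚ(R)=2; free=3−2=1
SNF(R) diag = [3, 6] → torsion [3, 6]

Answer: M ≅ ℤ^1 ⊕ ℤ/3 ⊕ ℤ/6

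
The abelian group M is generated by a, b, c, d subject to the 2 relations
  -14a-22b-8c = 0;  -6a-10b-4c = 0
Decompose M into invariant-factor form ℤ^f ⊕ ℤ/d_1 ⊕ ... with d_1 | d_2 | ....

Answer: M ≅ ℤ^2 ⊕ ℤ/2 ⊕ ℤ/4

Derivation:
rank_ℚ(R)=2; free=4−2=2
SNF(R) diag = [2, 4] → torsion [2, 4]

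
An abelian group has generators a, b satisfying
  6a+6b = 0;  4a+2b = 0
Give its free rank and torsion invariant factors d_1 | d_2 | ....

rank_ℚ(R)=2; free=2−2=0
SNF(R) diag = [2, 6] → torsion [2, 6]

Answer: M ≅ ℤ/2 ⊕ ℤ/6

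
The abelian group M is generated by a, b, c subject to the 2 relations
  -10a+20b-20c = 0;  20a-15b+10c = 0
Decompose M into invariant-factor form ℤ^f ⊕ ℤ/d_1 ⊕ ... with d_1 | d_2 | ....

rank_ℚ(R)=2; free=3−2=1
SNF(R) diag = [5, 10] → torsion [5, 10]

Answer: M ≅ ℤ^1 ⊕ ℤ/5 ⊕ ℤ/10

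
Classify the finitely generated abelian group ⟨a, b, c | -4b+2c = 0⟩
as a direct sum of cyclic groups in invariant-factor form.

rank_ℚ(R)=1; free=3−1=2
SNF(R) diag = [2] → torsion [2]

Answer: M ≅ ℤ^2 ⊕ ℤ/2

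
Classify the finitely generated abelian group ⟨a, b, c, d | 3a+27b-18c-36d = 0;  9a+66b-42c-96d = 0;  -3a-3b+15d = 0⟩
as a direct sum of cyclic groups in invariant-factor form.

Answer: M ≅ ℤ^1 ⊕ ℤ/3 ⊕ ℤ/3 ⊕ ℤ/3

Derivation:
rank_ℚ(R)=3; free=4−3=1
SNF(R) diag = [3, 3, 3] → torsion [3, 3, 3]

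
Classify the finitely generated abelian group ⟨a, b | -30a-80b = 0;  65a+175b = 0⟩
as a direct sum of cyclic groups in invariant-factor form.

Answer: M ≅ ℤ/5 ⊕ ℤ/10

Derivation:
rank_ℚ(R)=2; free=2−2=0
SNF(R) diag = [5, 10] → torsion [5, 10]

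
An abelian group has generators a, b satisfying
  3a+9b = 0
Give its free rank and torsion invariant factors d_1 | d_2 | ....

Answer: M ≅ ℤ^1 ⊕ ℤ/3

Derivation:
rank_ℚ(R)=1; free=2−1=1
SNF(R) diag = [3] → torsion [3]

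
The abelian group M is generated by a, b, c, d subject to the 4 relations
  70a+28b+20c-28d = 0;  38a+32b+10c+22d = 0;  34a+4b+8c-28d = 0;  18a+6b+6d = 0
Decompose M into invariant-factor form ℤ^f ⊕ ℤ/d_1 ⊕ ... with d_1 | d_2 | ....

rank_ℚ(R)=4; free=4−4=0
SNF(R) diag = [2, 6, 6, 12] → torsion [2, 6, 6, 12]

Answer: M ≅ ℤ/2 ⊕ ℤ/6 ⊕ ℤ/6 ⊕ ℤ/12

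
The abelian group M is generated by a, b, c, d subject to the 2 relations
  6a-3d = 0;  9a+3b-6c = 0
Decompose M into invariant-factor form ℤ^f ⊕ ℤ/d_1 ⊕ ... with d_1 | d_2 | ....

rank_ℚ(R)=2; free=4−2=2
SNF(R) diag = [3, 3] → torsion [3, 3]

Answer: M ≅ ℤ^2 ⊕ ℤ/3 ⊕ ℤ/3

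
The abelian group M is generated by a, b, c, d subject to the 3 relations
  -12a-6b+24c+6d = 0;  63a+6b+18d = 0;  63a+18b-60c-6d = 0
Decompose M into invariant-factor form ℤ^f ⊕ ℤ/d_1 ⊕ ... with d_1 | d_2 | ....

Answer: M ≅ ℤ^1 ⊕ ℤ/3 ⊕ ℤ/6 ⊕ ℤ/12

Derivation:
rank_ℚ(R)=3; free=4−3=1
SNF(R) diag = [3, 6, 12] → torsion [3, 6, 12]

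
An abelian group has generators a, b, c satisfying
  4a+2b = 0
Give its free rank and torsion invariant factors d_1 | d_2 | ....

rank_ℚ(R)=1; free=3−1=2
SNF(R) diag = [2] → torsion [2]

Answer: M ≅ ℤ^2 ⊕ ℤ/2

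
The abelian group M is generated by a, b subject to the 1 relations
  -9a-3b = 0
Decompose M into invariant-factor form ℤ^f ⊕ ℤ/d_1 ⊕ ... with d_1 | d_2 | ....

rank_ℚ(R)=1; free=2−1=1
SNF(R) diag = [3] → torsion [3]

Answer: M ≅ ℤ^1 ⊕ ℤ/3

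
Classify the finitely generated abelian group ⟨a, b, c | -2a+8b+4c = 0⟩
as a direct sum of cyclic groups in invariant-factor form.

rank_ℚ(R)=1; free=3−1=2
SNF(R) diag = [2] → torsion [2]

Answer: M ≅ ℤ^2 ⊕ ℤ/2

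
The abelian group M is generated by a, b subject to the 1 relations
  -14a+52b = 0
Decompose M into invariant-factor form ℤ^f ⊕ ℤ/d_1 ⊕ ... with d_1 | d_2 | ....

rank_ℚ(R)=1; free=2−1=1
SNF(R) diag = [2] → torsion [2]

Answer: M ≅ ℤ^1 ⊕ ℤ/2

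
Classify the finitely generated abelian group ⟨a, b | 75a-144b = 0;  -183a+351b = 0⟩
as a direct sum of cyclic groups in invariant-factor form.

Answer: M ≅ ℤ/3 ⊕ ℤ/9

Derivation:
rank_ℚ(R)=2; free=2−2=0
SNF(R) diag = [3, 9] → torsion [3, 9]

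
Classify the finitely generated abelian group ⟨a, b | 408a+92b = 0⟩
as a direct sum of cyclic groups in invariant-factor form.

Answer: M ≅ ℤ^1 ⊕ ℤ/4

Derivation:
rank_ℚ(R)=1; free=2−1=1
SNF(R) diag = [4] → torsion [4]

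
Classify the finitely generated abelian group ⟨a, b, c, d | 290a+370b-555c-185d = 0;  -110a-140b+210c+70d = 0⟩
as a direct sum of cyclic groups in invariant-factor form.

Answer: M ≅ ℤ^2 ⊕ ℤ/5 ⊕ ℤ/10

Derivation:
rank_ℚ(R)=2; free=4−2=2
SNF(R) diag = [5, 10] → torsion [5, 10]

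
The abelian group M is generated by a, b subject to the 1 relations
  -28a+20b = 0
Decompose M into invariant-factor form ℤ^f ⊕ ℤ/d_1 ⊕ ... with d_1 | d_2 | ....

Answer: M ≅ ℤ^1 ⊕ ℤ/4

Derivation:
rank_ℚ(R)=1; free=2−1=1
SNF(R) diag = [4] → torsion [4]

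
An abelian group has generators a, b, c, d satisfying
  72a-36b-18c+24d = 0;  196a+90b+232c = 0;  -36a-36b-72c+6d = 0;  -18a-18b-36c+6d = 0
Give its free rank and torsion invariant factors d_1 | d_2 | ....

Answer: M ≅ ℤ/2 ⊕ ℤ/6 ⊕ ℤ/18 ⊕ ℤ/54

Derivation:
rank_ℚ(R)=4; free=4−4=0
SNF(R) diag = [2, 6, 18, 54] → torsion [2, 6, 18, 54]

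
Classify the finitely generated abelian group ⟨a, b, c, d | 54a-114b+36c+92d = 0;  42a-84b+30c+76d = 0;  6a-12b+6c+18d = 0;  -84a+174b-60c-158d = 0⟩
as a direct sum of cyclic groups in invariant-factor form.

rank_ℚ(R)=4; free=4−4=0
SNF(R) diag = [2, 6, 6, 6] → torsion [2, 6, 6, 6]

Answer: M ≅ ℤ/2 ⊕ ℤ/6 ⊕ ℤ/6 ⊕ ℤ/6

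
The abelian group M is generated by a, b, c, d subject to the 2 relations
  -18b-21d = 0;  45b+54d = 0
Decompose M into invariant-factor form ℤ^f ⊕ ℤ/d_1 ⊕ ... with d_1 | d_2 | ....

rank_ℚ(R)=2; free=4−2=2
SNF(R) diag = [3, 9] → torsion [3, 9]

Answer: M ≅ ℤ^2 ⊕ ℤ/3 ⊕ ℤ/9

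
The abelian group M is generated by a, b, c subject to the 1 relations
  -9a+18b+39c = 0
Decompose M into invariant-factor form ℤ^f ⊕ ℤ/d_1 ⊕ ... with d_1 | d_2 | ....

Answer: M ≅ ℤ^2 ⊕ ℤ/3

Derivation:
rank_ℚ(R)=1; free=3−1=2
SNF(R) diag = [3] → torsion [3]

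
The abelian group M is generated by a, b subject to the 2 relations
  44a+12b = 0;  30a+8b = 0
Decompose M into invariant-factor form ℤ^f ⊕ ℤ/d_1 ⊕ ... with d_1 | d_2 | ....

rank_ℚ(R)=2; free=2−2=0
SNF(R) diag = [2, 4] → torsion [2, 4]

Answer: M ≅ ℤ/2 ⊕ ℤ/4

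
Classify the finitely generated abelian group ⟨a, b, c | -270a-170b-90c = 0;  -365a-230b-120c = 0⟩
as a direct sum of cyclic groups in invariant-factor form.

Answer: M ≅ ℤ^1 ⊕ ℤ/5 ⊕ ℤ/10

Derivation:
rank_ℚ(R)=2; free=3−2=1
SNF(R) diag = [5, 10] → torsion [5, 10]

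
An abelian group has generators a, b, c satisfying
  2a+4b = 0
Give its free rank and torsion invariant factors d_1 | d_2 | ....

rank_ℚ(R)=1; free=3−1=2
SNF(R) diag = [2] → torsion [2]

Answer: M ≅ ℤ^2 ⊕ ℤ/2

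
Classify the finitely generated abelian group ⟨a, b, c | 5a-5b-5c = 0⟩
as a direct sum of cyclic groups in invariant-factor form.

rank_ℚ(R)=1; free=3−1=2
SNF(R) diag = [5] → torsion [5]

Answer: M ≅ ℤ^2 ⊕ ℤ/5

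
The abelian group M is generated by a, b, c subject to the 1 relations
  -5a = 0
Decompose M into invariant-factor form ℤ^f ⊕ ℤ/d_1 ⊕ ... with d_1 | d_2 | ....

Answer: M ≅ ℤ^2 ⊕ ℤ/5

Derivation:
rank_ℚ(R)=1; free=3−1=2
SNF(R) diag = [5] → torsion [5]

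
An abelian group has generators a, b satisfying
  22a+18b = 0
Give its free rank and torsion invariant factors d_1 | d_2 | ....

Answer: M ≅ ℤ^1 ⊕ ℤ/2

Derivation:
rank_ℚ(R)=1; free=2−1=1
SNF(R) diag = [2] → torsion [2]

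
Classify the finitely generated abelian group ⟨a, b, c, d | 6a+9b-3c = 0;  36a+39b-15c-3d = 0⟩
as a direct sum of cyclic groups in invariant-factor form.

Answer: M ≅ ℤ^2 ⊕ ℤ/3 ⊕ ℤ/3

Derivation:
rank_ℚ(R)=2; free=4−2=2
SNF(R) diag = [3, 3] → torsion [3, 3]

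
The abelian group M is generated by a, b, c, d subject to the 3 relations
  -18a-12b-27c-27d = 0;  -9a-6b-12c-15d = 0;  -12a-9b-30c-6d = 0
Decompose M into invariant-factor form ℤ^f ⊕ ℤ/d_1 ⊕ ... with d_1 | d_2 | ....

Answer: M ≅ ℤ^1 ⊕ ℤ/3 ⊕ ℤ/3 ⊕ ℤ/3

Derivation:
rank_ℚ(R)=3; free=4−3=1
SNF(R) diag = [3, 3, 3] → torsion [3, 3, 3]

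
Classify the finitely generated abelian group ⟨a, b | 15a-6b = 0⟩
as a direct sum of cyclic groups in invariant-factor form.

Answer: M ≅ ℤ^1 ⊕ ℤ/3

Derivation:
rank_ℚ(R)=1; free=2−1=1
SNF(R) diag = [3] → torsion [3]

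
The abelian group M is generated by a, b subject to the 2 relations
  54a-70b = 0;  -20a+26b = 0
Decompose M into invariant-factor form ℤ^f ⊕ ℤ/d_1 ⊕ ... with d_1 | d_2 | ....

rank_ℚ(R)=2; free=2−2=0
SNF(R) diag = [2, 2] → torsion [2, 2]

Answer: M ≅ ℤ/2 ⊕ ℤ/2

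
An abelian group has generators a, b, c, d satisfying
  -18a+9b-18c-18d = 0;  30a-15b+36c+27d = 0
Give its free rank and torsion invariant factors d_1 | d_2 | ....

rank_ℚ(R)=2; free=4−2=2
SNF(R) diag = [3, 9] → torsion [3, 9]

Answer: M ≅ ℤ^2 ⊕ ℤ/3 ⊕ ℤ/9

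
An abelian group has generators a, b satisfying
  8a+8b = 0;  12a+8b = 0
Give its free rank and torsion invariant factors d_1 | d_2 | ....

Answer: M ≅ ℤ/4 ⊕ ℤ/8

Derivation:
rank_ℚ(R)=2; free=2−2=0
SNF(R) diag = [4, 8] → torsion [4, 8]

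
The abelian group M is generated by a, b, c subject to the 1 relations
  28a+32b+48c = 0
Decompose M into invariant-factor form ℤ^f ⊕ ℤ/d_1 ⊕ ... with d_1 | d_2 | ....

Answer: M ≅ ℤ^2 ⊕ ℤ/4

Derivation:
rank_ℚ(R)=1; free=3−1=2
SNF(R) diag = [4] → torsion [4]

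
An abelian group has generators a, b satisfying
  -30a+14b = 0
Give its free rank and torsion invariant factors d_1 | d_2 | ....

Answer: M ≅ ℤ^1 ⊕ ℤ/2

Derivation:
rank_ℚ(R)=1; free=2−1=1
SNF(R) diag = [2] → torsion [2]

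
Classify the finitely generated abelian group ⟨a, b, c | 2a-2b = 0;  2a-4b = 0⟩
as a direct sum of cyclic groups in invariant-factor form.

rank_ℚ(R)=2; free=3−2=1
SNF(R) diag = [2, 2] → torsion [2, 2]

Answer: M ≅ ℤ^1 ⊕ ℤ/2 ⊕ ℤ/2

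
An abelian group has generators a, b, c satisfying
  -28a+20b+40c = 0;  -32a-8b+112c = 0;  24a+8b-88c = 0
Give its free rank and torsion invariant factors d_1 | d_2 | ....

Answer: M ≅ ℤ/4 ⊕ ℤ/8 ⊕ ℤ/8

Derivation:
rank_ℚ(R)=3; free=3−3=0
SNF(R) diag = [4, 8, 8] → torsion [4, 8, 8]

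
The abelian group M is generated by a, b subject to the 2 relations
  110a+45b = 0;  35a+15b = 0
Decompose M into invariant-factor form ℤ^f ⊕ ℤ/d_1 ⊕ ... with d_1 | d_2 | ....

rank_ℚ(R)=2; free=2−2=0
SNF(R) diag = [5, 15] → torsion [5, 15]

Answer: M ≅ ℤ/5 ⊕ ℤ/15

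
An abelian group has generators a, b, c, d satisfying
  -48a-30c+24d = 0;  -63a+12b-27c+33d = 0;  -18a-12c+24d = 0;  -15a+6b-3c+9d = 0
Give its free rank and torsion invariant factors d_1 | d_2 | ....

rank_ℚ(R)=4; free=4−4=0
SNF(R) diag = [3, 6, 6, 18] → torsion [3, 6, 6, 18]

Answer: M ≅ ℤ/3 ⊕ ℤ/6 ⊕ ℤ/6 ⊕ ℤ/18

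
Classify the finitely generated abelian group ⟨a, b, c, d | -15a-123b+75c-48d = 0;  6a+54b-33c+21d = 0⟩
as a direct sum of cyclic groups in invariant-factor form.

rank_ℚ(R)=2; free=4−2=2
SNF(R) diag = [3, 3] → torsion [3, 3]

Answer: M ≅ ℤ^2 ⊕ ℤ/3 ⊕ ℤ/3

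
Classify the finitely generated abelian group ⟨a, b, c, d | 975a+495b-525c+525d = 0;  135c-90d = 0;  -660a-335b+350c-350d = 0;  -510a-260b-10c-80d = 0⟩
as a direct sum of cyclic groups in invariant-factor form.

rank_ℚ(R)=4; free=4−4=0
SNF(R) diag = [5, 15, 45, 90] → torsion [5, 15, 45, 90]

Answer: M ≅ ℤ/5 ⊕ ℤ/15 ⊕ ℤ/45 ⊕ ℤ/90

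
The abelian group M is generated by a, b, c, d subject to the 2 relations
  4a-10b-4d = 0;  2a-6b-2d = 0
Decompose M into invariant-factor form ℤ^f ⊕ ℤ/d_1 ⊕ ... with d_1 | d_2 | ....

Answer: M ≅ ℤ^2 ⊕ ℤ/2 ⊕ ℤ/2

Derivation:
rank_ℚ(R)=2; free=4−2=2
SNF(R) diag = [2, 2] → torsion [2, 2]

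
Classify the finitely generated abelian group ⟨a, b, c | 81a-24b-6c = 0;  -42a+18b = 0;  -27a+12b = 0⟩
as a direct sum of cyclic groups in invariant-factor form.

rank_ℚ(R)=3; free=3−3=0
SNF(R) diag = [3, 6, 6] → torsion [3, 6, 6]

Answer: M ≅ ℤ/3 ⊕ ℤ/6 ⊕ ℤ/6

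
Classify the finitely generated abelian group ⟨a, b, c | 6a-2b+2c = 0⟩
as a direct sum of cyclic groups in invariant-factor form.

Answer: M ≅ ℤ^2 ⊕ ℤ/2

Derivation:
rank_ℚ(R)=1; free=3−1=2
SNF(R) diag = [2] → torsion [2]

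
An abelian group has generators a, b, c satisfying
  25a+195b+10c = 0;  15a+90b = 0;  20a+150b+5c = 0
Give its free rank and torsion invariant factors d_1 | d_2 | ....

rank_ℚ(R)=3; free=3−3=0
SNF(R) diag = [5, 15, 15] → torsion [5, 15, 15]

Answer: M ≅ ℤ/5 ⊕ ℤ/15 ⊕ ℤ/15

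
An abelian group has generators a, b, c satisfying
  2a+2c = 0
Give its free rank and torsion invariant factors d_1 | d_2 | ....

rank_ℚ(R)=1; free=3−1=2
SNF(R) diag = [2] → torsion [2]

Answer: M ≅ ℤ^2 ⊕ ℤ/2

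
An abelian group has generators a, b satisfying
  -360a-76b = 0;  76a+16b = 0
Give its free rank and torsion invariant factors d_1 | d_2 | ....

Answer: M ≅ ℤ/4 ⊕ ℤ/4

Derivation:
rank_ℚ(R)=2; free=2−2=0
SNF(R) diag = [4, 4] → torsion [4, 4]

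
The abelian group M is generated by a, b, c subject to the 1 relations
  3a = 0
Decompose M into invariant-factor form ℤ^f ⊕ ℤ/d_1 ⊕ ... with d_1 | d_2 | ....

rank_ℚ(R)=1; free=3−1=2
SNF(R) diag = [3] → torsion [3]

Answer: M ≅ ℤ^2 ⊕ ℤ/3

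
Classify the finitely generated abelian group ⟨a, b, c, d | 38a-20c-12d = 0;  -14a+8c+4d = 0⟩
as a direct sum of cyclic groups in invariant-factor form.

Answer: M ≅ ℤ^2 ⊕ ℤ/2 ⊕ ℤ/4

Derivation:
rank_ℚ(R)=2; free=4−2=2
SNF(R) diag = [2, 4] → torsion [2, 4]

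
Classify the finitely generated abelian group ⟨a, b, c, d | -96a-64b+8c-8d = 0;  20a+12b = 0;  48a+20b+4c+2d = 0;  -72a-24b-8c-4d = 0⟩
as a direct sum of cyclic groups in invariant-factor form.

Answer: M ≅ ℤ/2 ⊕ ℤ/4 ⊕ ℤ/8 ⊕ ℤ/24

Derivation:
rank_ℚ(R)=4; free=4−4=0
SNF(R) diag = [2, 4, 8, 24] → torsion [2, 4, 8, 24]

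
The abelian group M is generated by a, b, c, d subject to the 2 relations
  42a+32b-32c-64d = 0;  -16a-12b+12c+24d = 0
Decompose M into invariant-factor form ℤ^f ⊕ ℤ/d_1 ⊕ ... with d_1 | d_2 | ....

rank_ℚ(R)=2; free=4−2=2
SNF(R) diag = [2, 4] → torsion [2, 4]

Answer: M ≅ ℤ^2 ⊕ ℤ/2 ⊕ ℤ/4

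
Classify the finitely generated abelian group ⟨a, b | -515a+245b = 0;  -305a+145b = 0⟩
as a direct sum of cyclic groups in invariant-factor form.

Answer: M ≅ ℤ/5 ⊕ ℤ/10

Derivation:
rank_ℚ(R)=2; free=2−2=0
SNF(R) diag = [5, 10] → torsion [5, 10]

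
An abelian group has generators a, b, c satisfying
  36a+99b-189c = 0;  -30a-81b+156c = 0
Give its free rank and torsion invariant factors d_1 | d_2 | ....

Answer: M ≅ ℤ^1 ⊕ ℤ/3 ⊕ ℤ/9

Derivation:
rank_ℚ(R)=2; free=3−2=1
SNF(R) diag = [3, 9] → torsion [3, 9]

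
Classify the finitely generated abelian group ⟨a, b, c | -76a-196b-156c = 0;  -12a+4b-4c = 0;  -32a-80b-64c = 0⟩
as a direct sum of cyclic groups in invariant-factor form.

rank_ℚ(R)=3; free=3−3=0
SNF(R) diag = [4, 8, 16] → torsion [4, 8, 16]

Answer: M ≅ ℤ/4 ⊕ ℤ/8 ⊕ ℤ/16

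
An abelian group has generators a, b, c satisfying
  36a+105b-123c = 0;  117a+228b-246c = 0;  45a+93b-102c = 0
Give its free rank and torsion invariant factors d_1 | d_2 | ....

Answer: M ≅ ℤ/3 ⊕ ℤ/9 ⊕ ℤ/27

Derivation:
rank_ℚ(R)=3; free=3−3=0
SNF(R) diag = [3, 9, 27] → torsion [3, 9, 27]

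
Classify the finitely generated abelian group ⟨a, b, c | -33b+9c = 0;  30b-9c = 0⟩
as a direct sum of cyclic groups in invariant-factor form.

rank_ℚ(R)=2; free=3−2=1
SNF(R) diag = [3, 9] → torsion [3, 9]

Answer: M ≅ ℤ^1 ⊕ ℤ/3 ⊕ ℤ/9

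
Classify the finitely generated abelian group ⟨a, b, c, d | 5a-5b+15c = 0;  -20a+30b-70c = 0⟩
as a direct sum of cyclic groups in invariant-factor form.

Answer: M ≅ ℤ^2 ⊕ ℤ/5 ⊕ ℤ/10

Derivation:
rank_ℚ(R)=2; free=4−2=2
SNF(R) diag = [5, 10] → torsion [5, 10]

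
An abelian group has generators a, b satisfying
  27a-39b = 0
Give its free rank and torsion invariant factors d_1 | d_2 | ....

Answer: M ≅ ℤ^1 ⊕ ℤ/3

Derivation:
rank_ℚ(R)=1; free=2−1=1
SNF(R) diag = [3] → torsion [3]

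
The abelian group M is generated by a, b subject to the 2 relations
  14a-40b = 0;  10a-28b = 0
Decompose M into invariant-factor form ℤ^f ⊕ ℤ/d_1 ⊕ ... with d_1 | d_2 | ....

rank_ℚ(R)=2; free=2−2=0
SNF(R) diag = [2, 4] → torsion [2, 4]

Answer: M ≅ ℤ/2 ⊕ ℤ/4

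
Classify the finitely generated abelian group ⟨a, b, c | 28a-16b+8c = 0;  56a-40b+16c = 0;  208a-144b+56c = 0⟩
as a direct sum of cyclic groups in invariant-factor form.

Answer: M ≅ ℤ/4 ⊕ ℤ/8 ⊕ ℤ/24

Derivation:
rank_ℚ(R)=3; free=3−3=0
SNF(R) diag = [4, 8, 24] → torsion [4, 8, 24]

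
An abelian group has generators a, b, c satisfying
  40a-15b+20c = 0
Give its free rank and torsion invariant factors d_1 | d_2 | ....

Answer: M ≅ ℤ^2 ⊕ ℤ/5

Derivation:
rank_ℚ(R)=1; free=3−1=2
SNF(R) diag = [5] → torsion [5]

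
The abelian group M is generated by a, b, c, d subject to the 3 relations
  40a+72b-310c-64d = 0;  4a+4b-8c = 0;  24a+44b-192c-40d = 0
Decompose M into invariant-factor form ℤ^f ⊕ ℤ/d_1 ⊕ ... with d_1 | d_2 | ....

rank_ℚ(R)=3; free=4−3=1
SNF(R) diag = [2, 4, 4] → torsion [2, 4, 4]

Answer: M ≅ ℤ^1 ⊕ ℤ/2 ⊕ ℤ/4 ⊕ ℤ/4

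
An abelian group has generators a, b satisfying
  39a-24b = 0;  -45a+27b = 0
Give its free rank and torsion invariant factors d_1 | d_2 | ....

rank_ℚ(R)=2; free=2−2=0
SNF(R) diag = [3, 9] → torsion [3, 9]

Answer: M ≅ ℤ/3 ⊕ ℤ/9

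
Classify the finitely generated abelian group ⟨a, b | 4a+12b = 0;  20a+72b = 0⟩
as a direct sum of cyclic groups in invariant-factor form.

Answer: M ≅ ℤ/4 ⊕ ℤ/12

Derivation:
rank_ℚ(R)=2; free=2−2=0
SNF(R) diag = [4, 12] → torsion [4, 12]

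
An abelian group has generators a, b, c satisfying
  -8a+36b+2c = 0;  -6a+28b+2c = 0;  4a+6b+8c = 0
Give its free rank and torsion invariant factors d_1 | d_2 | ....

Answer: M ≅ ℤ/2 ⊕ ℤ/2 ⊕ ℤ/6

Derivation:
rank_ℚ(R)=3; free=3−3=0
SNF(R) diag = [2, 2, 6] → torsion [2, 2, 6]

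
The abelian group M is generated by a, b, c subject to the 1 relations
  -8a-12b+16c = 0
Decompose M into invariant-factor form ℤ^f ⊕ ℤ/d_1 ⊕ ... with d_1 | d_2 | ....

Answer: M ≅ ℤ^2 ⊕ ℤ/4

Derivation:
rank_ℚ(R)=1; free=3−1=2
SNF(R) diag = [4] → torsion [4]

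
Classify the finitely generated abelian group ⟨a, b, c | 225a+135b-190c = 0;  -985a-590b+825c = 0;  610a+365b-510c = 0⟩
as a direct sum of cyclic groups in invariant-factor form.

rank_ℚ(R)=3; free=3−3=0
SNF(R) diag = [5, 5, 15] → torsion [5, 5, 15]

Answer: M ≅ ℤ/5 ⊕ ℤ/5 ⊕ ℤ/15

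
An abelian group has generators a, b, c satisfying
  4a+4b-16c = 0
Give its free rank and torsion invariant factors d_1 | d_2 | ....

Answer: M ≅ ℤ^2 ⊕ ℤ/4

Derivation:
rank_ℚ(R)=1; free=3−1=2
SNF(R) diag = [4] → torsion [4]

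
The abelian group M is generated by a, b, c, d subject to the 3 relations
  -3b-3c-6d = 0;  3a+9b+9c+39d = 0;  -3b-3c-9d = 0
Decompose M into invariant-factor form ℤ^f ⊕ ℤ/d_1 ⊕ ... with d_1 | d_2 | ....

Answer: M ≅ ℤ^1 ⊕ ℤ/3 ⊕ ℤ/3 ⊕ ℤ/3

Derivation:
rank_ℚ(R)=3; free=4−3=1
SNF(R) diag = [3, 3, 3] → torsion [3, 3, 3]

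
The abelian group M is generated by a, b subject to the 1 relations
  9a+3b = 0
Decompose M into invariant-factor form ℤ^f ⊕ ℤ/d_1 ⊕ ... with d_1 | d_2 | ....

rank_ℚ(R)=1; free=2−1=1
SNF(R) diag = [3] → torsion [3]

Answer: M ≅ ℤ^1 ⊕ ℤ/3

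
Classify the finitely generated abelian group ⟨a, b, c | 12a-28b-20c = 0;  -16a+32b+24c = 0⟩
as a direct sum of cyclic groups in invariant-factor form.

rank_ℚ(R)=2; free=3−2=1
SNF(R) diag = [4, 8] → torsion [4, 8]

Answer: M ≅ ℤ^1 ⊕ ℤ/4 ⊕ ℤ/8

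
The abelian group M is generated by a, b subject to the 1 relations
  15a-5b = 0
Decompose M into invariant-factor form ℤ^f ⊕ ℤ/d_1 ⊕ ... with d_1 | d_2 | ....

Answer: M ≅ ℤ^1 ⊕ ℤ/5

Derivation:
rank_ℚ(R)=1; free=2−1=1
SNF(R) diag = [5] → torsion [5]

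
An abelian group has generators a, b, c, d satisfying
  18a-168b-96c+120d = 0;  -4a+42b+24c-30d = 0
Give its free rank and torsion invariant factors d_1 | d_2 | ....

Answer: M ≅ ℤ^2 ⊕ ℤ/2 ⊕ ℤ/6

Derivation:
rank_ℚ(R)=2; free=4−2=2
SNF(R) diag = [2, 6] → torsion [2, 6]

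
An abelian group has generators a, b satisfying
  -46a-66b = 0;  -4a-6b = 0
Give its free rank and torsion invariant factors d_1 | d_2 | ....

Answer: M ≅ ℤ/2 ⊕ ℤ/6

Derivation:
rank_ℚ(R)=2; free=2−2=0
SNF(R) diag = [2, 6] → torsion [2, 6]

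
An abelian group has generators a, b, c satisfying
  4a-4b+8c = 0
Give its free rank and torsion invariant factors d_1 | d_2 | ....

Answer: M ≅ ℤ^2 ⊕ ℤ/4

Derivation:
rank_ℚ(R)=1; free=3−1=2
SNF(R) diag = [4] → torsion [4]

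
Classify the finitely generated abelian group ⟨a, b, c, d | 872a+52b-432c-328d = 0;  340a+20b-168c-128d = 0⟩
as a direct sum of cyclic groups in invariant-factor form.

Answer: M ≅ ℤ^2 ⊕ ℤ/4 ⊕ ℤ/12

Derivation:
rank_ℚ(R)=2; free=4−2=2
SNF(R) diag = [4, 12] → torsion [4, 12]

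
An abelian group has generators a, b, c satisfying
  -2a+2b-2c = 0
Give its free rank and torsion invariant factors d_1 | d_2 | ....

Answer: M ≅ ℤ^2 ⊕ ℤ/2

Derivation:
rank_ℚ(R)=1; free=3−1=2
SNF(R) diag = [2] → torsion [2]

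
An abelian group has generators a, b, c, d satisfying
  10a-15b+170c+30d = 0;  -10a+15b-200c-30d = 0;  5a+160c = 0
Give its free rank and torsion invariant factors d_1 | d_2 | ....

Answer: M ≅ ℤ^1 ⊕ ℤ/5 ⊕ ℤ/15 ⊕ ℤ/30

Derivation:
rank_ℚ(R)=3; free=4−3=1
SNF(R) diag = [5, 15, 30] → torsion [5, 15, 30]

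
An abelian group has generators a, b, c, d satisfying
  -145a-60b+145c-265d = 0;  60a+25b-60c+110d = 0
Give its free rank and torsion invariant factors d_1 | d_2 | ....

Answer: M ≅ ℤ^2 ⊕ ℤ/5 ⊕ ℤ/5

Derivation:
rank_ℚ(R)=2; free=4−2=2
SNF(R) diag = [5, 5] → torsion [5, 5]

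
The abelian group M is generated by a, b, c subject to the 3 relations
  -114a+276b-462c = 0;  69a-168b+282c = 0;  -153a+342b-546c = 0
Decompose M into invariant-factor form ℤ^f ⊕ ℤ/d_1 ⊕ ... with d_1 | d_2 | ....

rank_ℚ(R)=3; free=3−3=0
SNF(R) diag = [3, 6, 18] → torsion [3, 6, 18]

Answer: M ≅ ℤ/3 ⊕ ℤ/6 ⊕ ℤ/18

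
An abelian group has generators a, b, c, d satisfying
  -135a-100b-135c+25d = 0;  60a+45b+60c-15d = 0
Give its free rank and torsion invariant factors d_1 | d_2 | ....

rank_ℚ(R)=2; free=4−2=2
SNF(R) diag = [5, 15] → torsion [5, 15]

Answer: M ≅ ℤ^2 ⊕ ℤ/5 ⊕ ℤ/15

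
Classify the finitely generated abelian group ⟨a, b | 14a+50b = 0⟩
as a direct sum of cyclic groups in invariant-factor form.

rank_ℚ(R)=1; free=2−1=1
SNF(R) diag = [2] → torsion [2]

Answer: M ≅ ℤ^1 ⊕ ℤ/2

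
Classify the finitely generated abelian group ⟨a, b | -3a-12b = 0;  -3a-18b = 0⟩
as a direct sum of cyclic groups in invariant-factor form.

Answer: M ≅ ℤ/3 ⊕ ℤ/6

Derivation:
rank_ℚ(R)=2; free=2−2=0
SNF(R) diag = [3, 6] → torsion [3, 6]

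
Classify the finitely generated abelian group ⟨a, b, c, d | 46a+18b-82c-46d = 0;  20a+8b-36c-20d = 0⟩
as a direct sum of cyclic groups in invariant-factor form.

rank_ℚ(R)=2; free=4−2=2
SNF(R) diag = [2, 4] → torsion [2, 4]

Answer: M ≅ ℤ^2 ⊕ ℤ/2 ⊕ ℤ/4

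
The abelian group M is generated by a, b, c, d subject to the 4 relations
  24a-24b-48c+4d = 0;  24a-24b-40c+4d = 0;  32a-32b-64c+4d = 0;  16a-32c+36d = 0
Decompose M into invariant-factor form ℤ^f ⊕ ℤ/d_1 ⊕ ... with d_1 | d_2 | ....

Answer: M ≅ ℤ/4 ⊕ ℤ/8 ⊕ ℤ/8 ⊕ ℤ/16

Derivation:
rank_ℚ(R)=4; free=4−4=0
SNF(R) diag = [4, 8, 8, 16] → torsion [4, 8, 8, 16]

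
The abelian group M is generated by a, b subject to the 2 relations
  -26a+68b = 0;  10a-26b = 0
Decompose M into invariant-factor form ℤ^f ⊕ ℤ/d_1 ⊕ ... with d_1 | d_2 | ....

Answer: M ≅ ℤ/2 ⊕ ℤ/2

Derivation:
rank_ℚ(R)=2; free=2−2=0
SNF(R) diag = [2, 2] → torsion [2, 2]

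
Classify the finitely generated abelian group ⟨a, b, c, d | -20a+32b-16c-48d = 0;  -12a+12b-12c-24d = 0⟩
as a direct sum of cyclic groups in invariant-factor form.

rank_ℚ(R)=2; free=4−2=2
SNF(R) diag = [4, 12] → torsion [4, 12]

Answer: M ≅ ℤ^2 ⊕ ℤ/4 ⊕ ℤ/12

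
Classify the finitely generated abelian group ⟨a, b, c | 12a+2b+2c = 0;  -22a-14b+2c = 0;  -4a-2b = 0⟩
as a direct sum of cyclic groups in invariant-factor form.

Answer: M ≅ ℤ/2 ⊕ ℤ/2 ⊕ ℤ/2

Derivation:
rank_ℚ(R)=3; free=3−3=0
SNF(R) diag = [2, 2, 2] → torsion [2, 2, 2]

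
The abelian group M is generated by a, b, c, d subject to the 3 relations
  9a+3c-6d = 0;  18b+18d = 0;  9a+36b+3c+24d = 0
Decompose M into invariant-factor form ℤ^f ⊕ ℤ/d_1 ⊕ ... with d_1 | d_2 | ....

Answer: M ≅ ℤ^1 ⊕ ℤ/3 ⊕ ℤ/6 ⊕ ℤ/18

Derivation:
rank_ℚ(R)=3; free=4−3=1
SNF(R) diag = [3, 6, 18] → torsion [3, 6, 18]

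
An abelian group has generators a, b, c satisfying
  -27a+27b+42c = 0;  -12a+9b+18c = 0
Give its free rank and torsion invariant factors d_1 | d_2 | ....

Answer: M ≅ ℤ^1 ⊕ ℤ/3 ⊕ ℤ/3

Derivation:
rank_ℚ(R)=2; free=3−2=1
SNF(R) diag = [3, 3] → torsion [3, 3]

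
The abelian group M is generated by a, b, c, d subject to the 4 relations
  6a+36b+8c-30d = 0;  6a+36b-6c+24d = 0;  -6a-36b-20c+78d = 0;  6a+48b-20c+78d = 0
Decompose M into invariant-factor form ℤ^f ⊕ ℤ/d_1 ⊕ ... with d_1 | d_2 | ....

rank_ℚ(R)=4; free=4−4=0
SNF(R) diag = [2, 6, 12, 12] → torsion [2, 6, 12, 12]

Answer: M ≅ ℤ/2 ⊕ ℤ/6 ⊕ ℤ/12 ⊕ ℤ/12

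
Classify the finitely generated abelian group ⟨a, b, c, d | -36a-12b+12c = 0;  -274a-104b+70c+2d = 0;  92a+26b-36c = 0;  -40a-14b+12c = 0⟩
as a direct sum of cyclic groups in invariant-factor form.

rank_ℚ(R)=4; free=4−4=0
SNF(R) diag = [2, 2, 4, 12] → torsion [2, 2, 4, 12]

Answer: M ≅ ℤ/2 ⊕ ℤ/2 ⊕ ℤ/4 ⊕ ℤ/12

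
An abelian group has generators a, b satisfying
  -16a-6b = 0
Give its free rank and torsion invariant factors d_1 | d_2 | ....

rank_ℚ(R)=1; free=2−1=1
SNF(R) diag = [2] → torsion [2]

Answer: M ≅ ℤ^1 ⊕ ℤ/2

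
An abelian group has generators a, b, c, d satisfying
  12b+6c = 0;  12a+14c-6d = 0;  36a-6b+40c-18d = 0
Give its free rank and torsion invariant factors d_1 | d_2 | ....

Answer: M ≅ ℤ^1 ⊕ ℤ/2 ⊕ ℤ/6 ⊕ ℤ/6

Derivation:
rank_ℚ(R)=3; free=4−3=1
SNF(R) diag = [2, 6, 6] → torsion [2, 6, 6]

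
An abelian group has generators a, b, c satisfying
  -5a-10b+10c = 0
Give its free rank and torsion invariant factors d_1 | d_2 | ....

rank_ℚ(R)=1; free=3−1=2
SNF(R) diag = [5] → torsion [5]

Answer: M ≅ ℤ^2 ⊕ ℤ/5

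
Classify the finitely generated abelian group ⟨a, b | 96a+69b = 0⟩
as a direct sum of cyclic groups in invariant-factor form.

Answer: M ≅ ℤ^1 ⊕ ℤ/3

Derivation:
rank_ℚ(R)=1; free=2−1=1
SNF(R) diag = [3] → torsion [3]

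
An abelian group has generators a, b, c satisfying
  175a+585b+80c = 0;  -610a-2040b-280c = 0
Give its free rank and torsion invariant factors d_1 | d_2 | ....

rank_ℚ(R)=2; free=3−2=1
SNF(R) diag = [5, 10] → torsion [5, 10]

Answer: M ≅ ℤ^1 ⊕ ℤ/5 ⊕ ℤ/10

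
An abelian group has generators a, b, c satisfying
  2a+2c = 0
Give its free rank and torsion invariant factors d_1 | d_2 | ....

rank_ℚ(R)=1; free=3−1=2
SNF(R) diag = [2] → torsion [2]

Answer: M ≅ ℤ^2 ⊕ ℤ/2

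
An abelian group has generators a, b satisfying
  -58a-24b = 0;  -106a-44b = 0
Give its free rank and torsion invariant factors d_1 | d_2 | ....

Answer: M ≅ ℤ/2 ⊕ ℤ/4

Derivation:
rank_ℚ(R)=2; free=2−2=0
SNF(R) diag = [2, 4] → torsion [2, 4]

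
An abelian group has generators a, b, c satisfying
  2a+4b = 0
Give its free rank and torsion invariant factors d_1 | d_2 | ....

Answer: M ≅ ℤ^2 ⊕ ℤ/2

Derivation:
rank_ℚ(R)=1; free=3−1=2
SNF(R) diag = [2] → torsion [2]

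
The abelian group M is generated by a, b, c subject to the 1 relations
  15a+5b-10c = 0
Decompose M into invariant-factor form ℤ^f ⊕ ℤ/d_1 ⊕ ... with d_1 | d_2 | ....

Answer: M ≅ ℤ^2 ⊕ ℤ/5

Derivation:
rank_ℚ(R)=1; free=3−1=2
SNF(R) diag = [5] → torsion [5]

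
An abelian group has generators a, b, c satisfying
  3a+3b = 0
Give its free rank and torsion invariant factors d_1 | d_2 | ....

Answer: M ≅ ℤ^2 ⊕ ℤ/3

Derivation:
rank_ℚ(R)=1; free=3−1=2
SNF(R) diag = [3] → torsion [3]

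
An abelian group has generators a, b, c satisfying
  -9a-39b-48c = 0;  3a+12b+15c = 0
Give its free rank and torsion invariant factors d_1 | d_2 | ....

Answer: M ≅ ℤ^1 ⊕ ℤ/3 ⊕ ℤ/3

Derivation:
rank_ℚ(R)=2; free=3−2=1
SNF(R) diag = [3, 3] → torsion [3, 3]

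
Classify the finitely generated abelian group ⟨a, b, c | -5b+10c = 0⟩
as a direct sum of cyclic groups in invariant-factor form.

Answer: M ≅ ℤ^2 ⊕ ℤ/5

Derivation:
rank_ℚ(R)=1; free=3−1=2
SNF(R) diag = [5] → torsion [5]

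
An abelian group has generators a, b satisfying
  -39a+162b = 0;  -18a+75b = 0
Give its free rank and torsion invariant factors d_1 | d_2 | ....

Answer: M ≅ ℤ/3 ⊕ ℤ/3

Derivation:
rank_ℚ(R)=2; free=2−2=0
SNF(R) diag = [3, 3] → torsion [3, 3]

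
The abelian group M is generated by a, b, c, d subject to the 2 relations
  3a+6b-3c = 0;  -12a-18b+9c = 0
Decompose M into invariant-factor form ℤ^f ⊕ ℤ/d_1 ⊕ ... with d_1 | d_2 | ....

rank_ℚ(R)=2; free=4−2=2
SNF(R) diag = [3, 3] → torsion [3, 3]

Answer: M ≅ ℤ^2 ⊕ ℤ/3 ⊕ ℤ/3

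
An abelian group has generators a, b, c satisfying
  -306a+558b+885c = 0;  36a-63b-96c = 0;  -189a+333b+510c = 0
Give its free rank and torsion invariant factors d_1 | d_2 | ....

rank_ℚ(R)=3; free=3−3=0
SNF(R) diag = [3, 9, 27] → torsion [3, 9, 27]

Answer: M ≅ ℤ/3 ⊕ ℤ/9 ⊕ ℤ/27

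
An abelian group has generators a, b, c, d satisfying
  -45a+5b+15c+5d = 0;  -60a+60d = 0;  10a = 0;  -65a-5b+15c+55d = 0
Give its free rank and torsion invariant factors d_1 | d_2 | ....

Answer: M ≅ ℤ/5 ⊕ ℤ/10 ⊕ ℤ/30 ⊕ ℤ/60

Derivation:
rank_ℚ(R)=4; free=4−4=0
SNF(R) diag = [5, 10, 30, 60] → torsion [5, 10, 30, 60]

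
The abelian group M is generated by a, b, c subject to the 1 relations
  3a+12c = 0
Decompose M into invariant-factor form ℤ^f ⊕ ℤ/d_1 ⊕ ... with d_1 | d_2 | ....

rank_ℚ(R)=1; free=3−1=2
SNF(R) diag = [3] → torsion [3]

Answer: M ≅ ℤ^2 ⊕ ℤ/3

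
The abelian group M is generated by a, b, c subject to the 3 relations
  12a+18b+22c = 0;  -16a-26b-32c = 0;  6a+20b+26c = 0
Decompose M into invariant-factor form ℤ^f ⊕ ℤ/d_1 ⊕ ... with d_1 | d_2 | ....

Answer: M ≅ ℤ/2 ⊕ ℤ/2 ⊕ ℤ/2

Derivation:
rank_ℚ(R)=3; free=3−3=0
SNF(R) diag = [2, 2, 2] → torsion [2, 2, 2]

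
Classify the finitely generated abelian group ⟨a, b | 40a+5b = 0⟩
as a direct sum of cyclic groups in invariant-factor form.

rank_ℚ(R)=1; free=2−1=1
SNF(R) diag = [5] → torsion [5]

Answer: M ≅ ℤ^1 ⊕ ℤ/5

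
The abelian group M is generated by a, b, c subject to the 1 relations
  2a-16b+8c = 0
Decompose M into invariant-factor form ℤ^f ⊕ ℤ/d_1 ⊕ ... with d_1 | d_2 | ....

Answer: M ≅ ℤ^2 ⊕ ℤ/2

Derivation:
rank_ℚ(R)=1; free=3−1=2
SNF(R) diag = [2] → torsion [2]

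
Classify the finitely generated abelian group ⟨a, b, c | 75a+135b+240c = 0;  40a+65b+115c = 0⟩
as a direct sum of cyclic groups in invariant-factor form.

Answer: M ≅ ℤ^1 ⊕ ℤ/5 ⊕ ℤ/15

Derivation:
rank_ℚ(R)=2; free=3−2=1
SNF(R) diag = [5, 15] → torsion [5, 15]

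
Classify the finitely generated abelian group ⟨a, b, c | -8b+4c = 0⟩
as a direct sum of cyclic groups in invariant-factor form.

Answer: M ≅ ℤ^2 ⊕ ℤ/4

Derivation:
rank_ℚ(R)=1; free=3−1=2
SNF(R) diag = [4] → torsion [4]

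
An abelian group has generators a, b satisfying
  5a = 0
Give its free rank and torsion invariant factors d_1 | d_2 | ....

Answer: M ≅ ℤ^1 ⊕ ℤ/5

Derivation:
rank_ℚ(R)=1; free=2−1=1
SNF(R) diag = [5] → torsion [5]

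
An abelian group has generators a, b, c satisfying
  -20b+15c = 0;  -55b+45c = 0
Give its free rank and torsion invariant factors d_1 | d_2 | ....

Answer: M ≅ ℤ^1 ⊕ ℤ/5 ⊕ ℤ/15

Derivation:
rank_ℚ(R)=2; free=3−2=1
SNF(R) diag = [5, 15] → torsion [5, 15]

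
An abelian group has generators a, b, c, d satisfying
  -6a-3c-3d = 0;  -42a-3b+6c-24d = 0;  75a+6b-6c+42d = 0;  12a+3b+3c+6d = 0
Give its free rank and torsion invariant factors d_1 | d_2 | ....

rank_ℚ(R)=4; free=4−4=0
SNF(R) diag = [3, 3, 3, 3] → torsion [3, 3, 3, 3]

Answer: M ≅ ℤ/3 ⊕ ℤ/3 ⊕ ℤ/3 ⊕ ℤ/3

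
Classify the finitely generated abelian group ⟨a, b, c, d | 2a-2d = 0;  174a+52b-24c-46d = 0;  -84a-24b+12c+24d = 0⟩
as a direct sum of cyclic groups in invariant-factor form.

rank_ℚ(R)=3; free=4−3=1
SNF(R) diag = [2, 4, 12] → torsion [2, 4, 12]

Answer: M ≅ ℤ^1 ⊕ ℤ/2 ⊕ ℤ/4 ⊕ ℤ/12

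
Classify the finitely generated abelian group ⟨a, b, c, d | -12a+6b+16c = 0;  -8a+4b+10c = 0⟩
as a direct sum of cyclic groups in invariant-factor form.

Answer: M ≅ ℤ^2 ⊕ ℤ/2 ⊕ ℤ/2

Derivation:
rank_ℚ(R)=2; free=4−2=2
SNF(R) diag = [2, 2] → torsion [2, 2]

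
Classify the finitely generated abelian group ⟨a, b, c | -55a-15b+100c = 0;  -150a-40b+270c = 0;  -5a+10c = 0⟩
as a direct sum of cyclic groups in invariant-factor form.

Answer: M ≅ ℤ/5 ⊕ ℤ/5 ⊕ ℤ/10

Derivation:
rank_ℚ(R)=3; free=3−3=0
SNF(R) diag = [5, 5, 10] → torsion [5, 5, 10]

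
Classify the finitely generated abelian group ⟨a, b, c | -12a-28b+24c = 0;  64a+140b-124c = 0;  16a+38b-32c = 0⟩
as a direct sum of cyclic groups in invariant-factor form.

Answer: M ≅ ℤ/2 ⊕ ℤ/4 ⊕ ℤ/4

Derivation:
rank_ℚ(R)=3; free=3−3=0
SNF(R) diag = [2, 4, 4] → torsion [2, 4, 4]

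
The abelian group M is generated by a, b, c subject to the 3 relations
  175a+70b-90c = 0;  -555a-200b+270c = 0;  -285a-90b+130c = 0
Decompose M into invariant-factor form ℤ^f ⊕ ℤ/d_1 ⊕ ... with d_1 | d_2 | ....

rank_ℚ(R)=3; free=3−3=0
SNF(R) diag = [5, 10, 20] → torsion [5, 10, 20]

Answer: M ≅ ℤ/5 ⊕ ℤ/10 ⊕ ℤ/20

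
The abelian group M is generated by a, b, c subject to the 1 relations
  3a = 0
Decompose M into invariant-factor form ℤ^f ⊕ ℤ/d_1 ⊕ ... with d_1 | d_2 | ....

Answer: M ≅ ℤ^2 ⊕ ℤ/3

Derivation:
rank_ℚ(R)=1; free=3−1=2
SNF(R) diag = [3] → torsion [3]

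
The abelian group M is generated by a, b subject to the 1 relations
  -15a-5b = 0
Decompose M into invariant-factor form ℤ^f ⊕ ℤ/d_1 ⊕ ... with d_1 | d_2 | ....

rank_ℚ(R)=1; free=2−1=1
SNF(R) diag = [5] → torsion [5]

Answer: M ≅ ℤ^1 ⊕ ℤ/5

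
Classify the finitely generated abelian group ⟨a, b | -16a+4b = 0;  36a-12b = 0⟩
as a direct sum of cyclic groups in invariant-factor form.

Answer: M ≅ ℤ/4 ⊕ ℤ/12

Derivation:
rank_ℚ(R)=2; free=2−2=0
SNF(R) diag = [4, 12] → torsion [4, 12]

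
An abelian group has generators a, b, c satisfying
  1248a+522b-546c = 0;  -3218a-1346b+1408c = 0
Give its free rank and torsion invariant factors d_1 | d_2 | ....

rank_ℚ(R)=2; free=3−2=1
SNF(R) diag = [2, 6] → torsion [2, 6]

Answer: M ≅ ℤ^1 ⊕ ℤ/2 ⊕ ℤ/6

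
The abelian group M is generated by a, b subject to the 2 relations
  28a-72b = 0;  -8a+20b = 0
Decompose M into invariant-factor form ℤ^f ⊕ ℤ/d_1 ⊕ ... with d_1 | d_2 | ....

rank_ℚ(R)=2; free=2−2=0
SNF(R) diag = [4, 4] → torsion [4, 4]

Answer: M ≅ ℤ/4 ⊕ ℤ/4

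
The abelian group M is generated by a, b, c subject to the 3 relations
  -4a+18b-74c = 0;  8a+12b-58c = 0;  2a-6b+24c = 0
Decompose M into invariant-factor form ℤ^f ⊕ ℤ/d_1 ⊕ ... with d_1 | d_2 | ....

Answer: M ≅ ℤ/2 ⊕ ℤ/2 ⊕ ℤ/6

Derivation:
rank_ℚ(R)=3; free=3−3=0
SNF(R) diag = [2, 2, 6] → torsion [2, 2, 6]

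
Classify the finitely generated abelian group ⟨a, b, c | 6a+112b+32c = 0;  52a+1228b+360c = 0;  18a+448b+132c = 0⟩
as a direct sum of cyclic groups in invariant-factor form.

Answer: M ≅ ℤ/2 ⊕ ℤ/4 ⊕ ℤ/4

Derivation:
rank_ℚ(R)=3; free=3−3=0
SNF(R) diag = [2, 4, 4] → torsion [2, 4, 4]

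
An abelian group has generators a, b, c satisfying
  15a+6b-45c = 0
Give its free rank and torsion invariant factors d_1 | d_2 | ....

Answer: M ≅ ℤ^2 ⊕ ℤ/3

Derivation:
rank_ℚ(R)=1; free=3−1=2
SNF(R) diag = [3] → torsion [3]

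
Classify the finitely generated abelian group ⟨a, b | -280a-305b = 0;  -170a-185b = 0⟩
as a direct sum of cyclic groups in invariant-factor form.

rank_ℚ(R)=2; free=2−2=0
SNF(R) diag = [5, 10] → torsion [5, 10]

Answer: M ≅ ℤ/5 ⊕ ℤ/10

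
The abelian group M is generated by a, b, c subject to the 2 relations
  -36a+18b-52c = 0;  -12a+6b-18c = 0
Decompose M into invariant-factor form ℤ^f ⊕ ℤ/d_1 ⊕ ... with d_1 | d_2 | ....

rank_ℚ(R)=2; free=3−2=1
SNF(R) diag = [2, 6] → torsion [2, 6]

Answer: M ≅ ℤ^1 ⊕ ℤ/2 ⊕ ℤ/6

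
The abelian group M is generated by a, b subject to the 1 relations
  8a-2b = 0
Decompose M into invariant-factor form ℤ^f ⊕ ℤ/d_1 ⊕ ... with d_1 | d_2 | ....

Answer: M ≅ ℤ^1 ⊕ ℤ/2

Derivation:
rank_ℚ(R)=1; free=2−1=1
SNF(R) diag = [2] → torsion [2]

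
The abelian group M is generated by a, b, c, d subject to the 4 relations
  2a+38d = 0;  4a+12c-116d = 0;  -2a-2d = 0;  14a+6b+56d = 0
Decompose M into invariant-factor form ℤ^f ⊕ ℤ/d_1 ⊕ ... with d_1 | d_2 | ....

Answer: M ≅ ℤ/2 ⊕ ℤ/6 ⊕ ℤ/12 ⊕ ℤ/36

Derivation:
rank_ℚ(R)=4; free=4−4=0
SNF(R) diag = [2, 6, 12, 36] → torsion [2, 6, 12, 36]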